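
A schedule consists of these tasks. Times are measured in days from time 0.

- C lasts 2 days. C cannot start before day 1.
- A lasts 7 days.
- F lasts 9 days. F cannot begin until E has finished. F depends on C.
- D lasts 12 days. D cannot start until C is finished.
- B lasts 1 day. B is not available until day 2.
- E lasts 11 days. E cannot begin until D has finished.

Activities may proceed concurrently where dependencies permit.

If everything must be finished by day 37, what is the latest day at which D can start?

F must finish by day 37; it takes 9 days, so it must start by 37 − 9 = day 28.
E feeds into F (must start by day 28); so E must finish by day 28 and therefore start by day 17.
Since E (must start by day 17) depends on it, D must finish by day 17. Backing off its 12-day duration gives a latest start of day 5.

5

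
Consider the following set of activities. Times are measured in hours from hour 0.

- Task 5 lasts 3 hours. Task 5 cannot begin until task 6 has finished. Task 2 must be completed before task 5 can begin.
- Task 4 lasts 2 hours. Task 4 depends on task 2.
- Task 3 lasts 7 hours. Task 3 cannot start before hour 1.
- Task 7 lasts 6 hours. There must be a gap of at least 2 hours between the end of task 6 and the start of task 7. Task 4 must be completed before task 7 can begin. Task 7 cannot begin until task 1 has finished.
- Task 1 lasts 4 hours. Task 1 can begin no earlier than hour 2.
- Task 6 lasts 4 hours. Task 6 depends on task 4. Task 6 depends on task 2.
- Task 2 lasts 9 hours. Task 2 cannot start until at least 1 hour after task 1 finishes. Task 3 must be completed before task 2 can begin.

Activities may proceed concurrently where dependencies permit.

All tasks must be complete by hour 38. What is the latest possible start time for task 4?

24

Task 5 has no dependents, so it just needs to finish by hour 38. Starting by 38 − 3 = hour 35 achieves that.
Task 7 must finish by hour 38; it takes 6 hours, so it must start by 38 − 6 = hour 32.
Task 6 feeds task 5 (must start by hour 35); task 7 (must start by hour 32, minus 2-hour gap → hour 30). Taking the minimum, task 6 must finish by hour 30 and start by 30 − 4 = hour 26.
Task 4 has several dependents: task 6 (must start by hour 26); task 7 (must start by hour 32). The earliest of those limits is hour 26, so task 4 must start by 26 − 2 = hour 24.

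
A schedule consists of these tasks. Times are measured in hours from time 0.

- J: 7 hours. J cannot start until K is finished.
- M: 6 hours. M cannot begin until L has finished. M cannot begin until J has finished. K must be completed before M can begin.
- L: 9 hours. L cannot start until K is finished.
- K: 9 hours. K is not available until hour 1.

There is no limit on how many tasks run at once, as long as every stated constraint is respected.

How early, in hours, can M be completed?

25

K waits on its own release at hour 1, so it starts at hour 1 and finishes at 1 + 9 = hour 10.
L cannot begin until K (finishes hour 10). It runs from hour 10 to 10 + 9 = hour 19.
J cannot begin until K (finishes hour 10). It runs from hour 10 to 10 + 7 = hour 17.
M has to wait for L (finishes hour 19); J (finishes hour 17); K (finishes hour 10). The latest of these is hour 19, so M runs hour 19 to 19 + 6 = hour 25.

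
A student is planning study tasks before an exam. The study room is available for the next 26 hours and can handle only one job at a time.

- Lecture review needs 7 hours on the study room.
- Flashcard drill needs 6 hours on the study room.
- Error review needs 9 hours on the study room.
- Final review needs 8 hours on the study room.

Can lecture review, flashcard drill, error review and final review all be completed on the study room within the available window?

No

Running back to back, the jobs need 7 + 6 + 9 + 8 = 30 hours on the study room.
Since 30 > 26, they cannot all fit.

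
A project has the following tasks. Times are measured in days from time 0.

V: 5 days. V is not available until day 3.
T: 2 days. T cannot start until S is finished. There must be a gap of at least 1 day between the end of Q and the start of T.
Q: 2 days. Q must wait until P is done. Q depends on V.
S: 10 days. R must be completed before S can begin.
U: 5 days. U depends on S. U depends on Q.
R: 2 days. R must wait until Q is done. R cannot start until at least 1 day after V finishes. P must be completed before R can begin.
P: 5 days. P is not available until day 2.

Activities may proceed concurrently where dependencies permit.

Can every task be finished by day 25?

No

After its own release at day 3, V can start at day 3 and finishes at day 8.
P waits on its own release at day 2, so it starts at day 2 and finishes at 2 + 5 = day 7.
Q has to wait for P (finishes day 7); V (finishes day 8). The latest of these is day 8, so Q runs day 8 to 8 + 2 = day 10.
R cannot start until Q (finishes day 10); V (finishes day 8, plus 1-day gap → day 9); P (finishes day 7). The controlling bound is day 10, so R finishes at 10 + 2 = day 12.
After R (finishes day 12), S can start at day 12 and finishes at day 22.
U needs all of S (finishes day 22); Q (finishes day 10). That puts its earliest start at day 22; it finishes at 22 + 5 = day 27.
T cannot start until S (finishes day 22); Q (finishes day 10, plus 1-day gap → day 11). The controlling bound is day 22, so T finishes at 22 + 2 = day 24.
The earliest everything can be done is day 27, which is after the deadline of 25, so it is not possible.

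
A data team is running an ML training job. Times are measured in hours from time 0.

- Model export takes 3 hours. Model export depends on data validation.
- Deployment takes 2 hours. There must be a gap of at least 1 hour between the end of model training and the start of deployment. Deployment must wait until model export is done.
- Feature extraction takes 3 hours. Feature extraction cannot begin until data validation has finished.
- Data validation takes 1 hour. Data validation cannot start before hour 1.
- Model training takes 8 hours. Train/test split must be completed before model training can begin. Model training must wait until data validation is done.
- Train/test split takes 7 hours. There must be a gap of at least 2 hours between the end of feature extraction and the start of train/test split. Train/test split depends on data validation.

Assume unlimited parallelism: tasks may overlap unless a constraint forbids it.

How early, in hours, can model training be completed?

22

Data validation cannot begin until its own release at hour 1. It runs from hour 1 to 1 + 1 = hour 2.
Feature extraction cannot begin until data validation (finishes hour 2). It runs from hour 2 to 2 + 3 = hour 5.
Train/test split needs all of feature extraction (finishes hour 5, plus 2-hour gap → hour 7); data validation (finishes hour 2). That puts its earliest start at hour 7; it finishes at 7 + 7 = hour 14.
Model training needs all of train/test split (finishes hour 14); data validation (finishes hour 2). That puts its earliest start at hour 14; it finishes at 14 + 8 = hour 22.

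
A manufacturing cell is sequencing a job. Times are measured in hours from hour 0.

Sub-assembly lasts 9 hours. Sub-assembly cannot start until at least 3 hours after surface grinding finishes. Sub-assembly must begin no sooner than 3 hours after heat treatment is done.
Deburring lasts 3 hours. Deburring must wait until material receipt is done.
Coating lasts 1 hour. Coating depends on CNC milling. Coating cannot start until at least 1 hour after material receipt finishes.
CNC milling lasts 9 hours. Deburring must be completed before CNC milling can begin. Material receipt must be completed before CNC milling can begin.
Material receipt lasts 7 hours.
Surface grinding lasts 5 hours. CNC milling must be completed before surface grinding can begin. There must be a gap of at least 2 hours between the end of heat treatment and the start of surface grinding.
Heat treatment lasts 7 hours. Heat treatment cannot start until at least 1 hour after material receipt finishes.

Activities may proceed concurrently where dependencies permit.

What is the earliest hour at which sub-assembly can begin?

Material receipt can start immediately at hour 0; it finishes at hour 7.
Heat treatment cannot begin until material receipt (finishes hour 7, plus 1-hour gap → hour 8). It runs from hour 8 to 8 + 7 = hour 15.
Deburring cannot begin until material receipt (finishes hour 7). It runs from hour 7 to 7 + 3 = hour 10.
For CNC milling: deburring (finishes hour 10); material receipt (finishes hour 7). Taking the maximum gives a start of hour 10, and it finishes at 10 + 9 = hour 19.
For surface grinding: CNC milling (finishes hour 19); heat treatment (finishes hour 15, plus 2-hour gap → hour 17). Taking the maximum gives a start of hour 19, and it finishes at 19 + 5 = hour 24.
Sub-assembly waits on surface grinding (finishes hour 24, plus 3-hour gap → hour 27); heat treatment (finishes hour 15, plus 3-hour gap → hour 18). The latest of these is hour 27, which is the earliest sub-assembly can start.

27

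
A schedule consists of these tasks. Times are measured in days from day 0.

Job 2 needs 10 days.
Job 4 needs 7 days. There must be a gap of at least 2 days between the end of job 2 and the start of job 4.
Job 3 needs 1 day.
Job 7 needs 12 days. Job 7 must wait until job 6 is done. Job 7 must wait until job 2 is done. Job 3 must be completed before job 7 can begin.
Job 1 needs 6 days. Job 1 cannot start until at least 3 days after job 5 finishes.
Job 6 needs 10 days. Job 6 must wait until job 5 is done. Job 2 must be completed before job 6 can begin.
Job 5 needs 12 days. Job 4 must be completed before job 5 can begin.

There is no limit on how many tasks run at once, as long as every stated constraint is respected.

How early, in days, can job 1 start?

Nothing blocks job 2, so it runs from day 0 to day 10.
Job 4 waits on job 2 (finishes day 10, plus 2-day gap → day 12), so it starts at day 12 and finishes at 12 + 7 = day 19.
After job 4 (finishes day 19), job 5 can start at day 19 and finishes at day 31.
Job 1 waits on job 5 (finishes day 31, plus 3-day gap → day 34), so the earliest it can start is day 34.

34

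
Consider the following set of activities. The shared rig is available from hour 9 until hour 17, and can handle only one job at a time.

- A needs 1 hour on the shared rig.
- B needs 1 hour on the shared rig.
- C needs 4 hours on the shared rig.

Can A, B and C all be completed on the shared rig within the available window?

Yes

The shared rig window is 17 − 9 = 8 hours.
Running back to back, the jobs need 1 + 1 + 4 = 6 hours on the shared rig.
Since 6 ≤ 8, they fit within the window.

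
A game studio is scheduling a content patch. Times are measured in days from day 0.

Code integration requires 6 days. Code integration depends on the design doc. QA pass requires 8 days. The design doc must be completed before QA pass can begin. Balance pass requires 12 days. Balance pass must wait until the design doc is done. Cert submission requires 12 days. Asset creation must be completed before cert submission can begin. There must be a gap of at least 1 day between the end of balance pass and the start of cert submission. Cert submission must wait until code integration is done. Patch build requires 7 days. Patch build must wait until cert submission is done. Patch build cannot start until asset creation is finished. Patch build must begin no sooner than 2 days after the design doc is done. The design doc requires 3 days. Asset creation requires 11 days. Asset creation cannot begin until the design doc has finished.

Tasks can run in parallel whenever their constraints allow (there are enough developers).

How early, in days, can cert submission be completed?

The design doc has no prerequisites, so it starts at day 0 and finishes at day 3.
Balance pass cannot begin until the design doc (finishes day 3). It runs from day 3 to 3 + 12 = day 15.
Code integration waits on the design doc (finishes day 3), so it starts at day 3 and finishes at 3 + 6 = day 9.
Asset creation waits on the design doc (finishes day 3), so it starts at day 3 and finishes at 3 + 11 = day 14.
Cert submission cannot start until asset creation (finishes day 14); balance pass (finishes day 15, plus 1-day gap → day 16); code integration (finishes day 9). The controlling bound is day 16, so cert submission finishes at 16 + 12 = day 28.

28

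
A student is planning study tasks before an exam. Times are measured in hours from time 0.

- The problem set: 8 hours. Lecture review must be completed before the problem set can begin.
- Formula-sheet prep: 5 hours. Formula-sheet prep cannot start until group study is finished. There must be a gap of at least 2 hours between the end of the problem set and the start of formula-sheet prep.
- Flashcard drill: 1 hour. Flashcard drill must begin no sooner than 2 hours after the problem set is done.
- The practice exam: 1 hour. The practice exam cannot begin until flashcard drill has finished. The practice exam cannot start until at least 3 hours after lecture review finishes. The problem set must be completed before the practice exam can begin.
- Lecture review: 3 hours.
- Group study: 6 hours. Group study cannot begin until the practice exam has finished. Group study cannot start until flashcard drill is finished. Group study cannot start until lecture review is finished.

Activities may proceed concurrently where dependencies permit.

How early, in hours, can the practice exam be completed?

15

Lecture review has no prerequisites, so it starts at hour 0 and finishes at hour 3.
After lecture review (finishes hour 3), the problem set can start at hour 3 and finishes at hour 11.
Flashcard drill cannot begin until the problem set (finishes hour 11, plus 2-hour gap → hour 13). It runs from hour 13 to 13 + 1 = hour 14.
The practice exam has to wait for flashcard drill (finishes hour 14); lecture review (finishes hour 3, plus 3-hour gap → hour 6); the problem set (finishes hour 11). The latest of these is hour 14, so the practice exam runs hour 14 to 14 + 1 = hour 15.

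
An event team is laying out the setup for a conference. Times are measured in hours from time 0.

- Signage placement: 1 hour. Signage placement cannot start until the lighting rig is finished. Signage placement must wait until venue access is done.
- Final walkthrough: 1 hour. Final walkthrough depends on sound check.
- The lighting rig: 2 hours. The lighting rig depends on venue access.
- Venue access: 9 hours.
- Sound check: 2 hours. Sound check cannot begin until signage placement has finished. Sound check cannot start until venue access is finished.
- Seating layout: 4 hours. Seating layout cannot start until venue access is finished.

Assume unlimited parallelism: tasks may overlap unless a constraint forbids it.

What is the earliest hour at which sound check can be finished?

Venue access has no prerequisites, so it starts at hour 0 and finishes at hour 9.
After venue access (finishes hour 9), the lighting rig can start at hour 9 and finishes at hour 11.
For signage placement: the lighting rig (finishes hour 11); venue access (finishes hour 9). Taking the maximum gives a start of hour 11, and it finishes at 11 + 1 = hour 12.
Sound check cannot start until signage placement (finishes hour 12); venue access (finishes hour 9). The controlling bound is hour 12, so sound check finishes at 12 + 2 = hour 14.

14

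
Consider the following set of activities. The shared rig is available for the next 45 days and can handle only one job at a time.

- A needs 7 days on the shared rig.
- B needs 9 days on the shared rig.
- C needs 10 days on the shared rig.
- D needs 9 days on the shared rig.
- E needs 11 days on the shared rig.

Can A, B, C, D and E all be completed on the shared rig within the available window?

Running back to back, the jobs need 7 + 9 + 10 + 9 + 11 = 46 days on the shared rig.
Since 46 > 45, they cannot all fit.

No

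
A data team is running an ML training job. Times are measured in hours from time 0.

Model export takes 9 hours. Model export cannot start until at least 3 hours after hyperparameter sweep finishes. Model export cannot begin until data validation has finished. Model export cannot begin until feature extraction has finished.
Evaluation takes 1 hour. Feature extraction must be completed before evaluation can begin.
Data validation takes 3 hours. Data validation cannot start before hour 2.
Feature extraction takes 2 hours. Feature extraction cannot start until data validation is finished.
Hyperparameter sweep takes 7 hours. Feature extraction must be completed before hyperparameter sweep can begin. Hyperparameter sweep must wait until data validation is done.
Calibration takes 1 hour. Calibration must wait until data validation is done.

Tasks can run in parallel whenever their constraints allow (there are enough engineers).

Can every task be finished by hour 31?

After its own release at hour 2, data validation can start at hour 2 and finishes at hour 5.
Calibration cannot begin until data validation (finishes hour 5). It runs from hour 5 to 5 + 1 = hour 6.
Feature extraction cannot begin until data validation (finishes hour 5). It runs from hour 5 to 5 + 2 = hour 7.
After feature extraction (finishes hour 7), evaluation can start at hour 7 and finishes at hour 8.
Hyperparameter sweep needs all of feature extraction (finishes hour 7); data validation (finishes hour 5). That puts its earliest start at hour 7; it finishes at 7 + 7 = hour 14.
For model export: hyperparameter sweep (finishes hour 14, plus 3-hour gap → hour 17); data validation (finishes hour 5); feature extraction (finishes hour 7). Taking the maximum gives a start of hour 17, and it finishes at 17 + 9 = hour 26.
Every task is finished by hour 26, which is no later than the deadline of 31, so the schedule is feasible.

Yes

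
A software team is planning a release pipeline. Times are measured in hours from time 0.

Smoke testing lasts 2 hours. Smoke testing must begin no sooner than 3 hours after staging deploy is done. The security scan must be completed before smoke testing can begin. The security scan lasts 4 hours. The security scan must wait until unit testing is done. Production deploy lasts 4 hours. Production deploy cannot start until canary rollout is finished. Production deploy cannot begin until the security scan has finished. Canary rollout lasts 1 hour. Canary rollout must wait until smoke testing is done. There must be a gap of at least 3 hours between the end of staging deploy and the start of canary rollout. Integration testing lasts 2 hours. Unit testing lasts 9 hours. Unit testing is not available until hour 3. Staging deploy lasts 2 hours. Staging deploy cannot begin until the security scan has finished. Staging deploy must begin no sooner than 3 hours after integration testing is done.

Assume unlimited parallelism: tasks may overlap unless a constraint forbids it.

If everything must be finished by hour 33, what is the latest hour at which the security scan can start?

17

Production deploy has no dependents, so it just needs to finish by hour 33. Starting by 33 − 4 = hour 29 achieves that.
Since production deploy (must start by hour 29) depends on it, canary rollout must finish by hour 29. Backing off its 1-hour duration gives a latest start of hour 28.
Smoke testing has to be done before canary rollout (must start by hour 28). That means finishing by hour 28, i.e. starting by 28 − 2 = hour 26.
Staging deploy has several dependents: smoke testing (must start by hour 26, minus 3-hour gap → hour 23); canary rollout (must start by hour 28, minus 3-hour gap → hour 25). The earliest of those limits is hour 23, so staging deploy must start by 23 − 2 = hour 21.
The security scan has several dependents: staging deploy (must start by hour 21); smoke testing (must start by hour 26); production deploy (must start by hour 29). The earliest of those limits is hour 21, so the security scan must start by 21 − 4 = hour 17.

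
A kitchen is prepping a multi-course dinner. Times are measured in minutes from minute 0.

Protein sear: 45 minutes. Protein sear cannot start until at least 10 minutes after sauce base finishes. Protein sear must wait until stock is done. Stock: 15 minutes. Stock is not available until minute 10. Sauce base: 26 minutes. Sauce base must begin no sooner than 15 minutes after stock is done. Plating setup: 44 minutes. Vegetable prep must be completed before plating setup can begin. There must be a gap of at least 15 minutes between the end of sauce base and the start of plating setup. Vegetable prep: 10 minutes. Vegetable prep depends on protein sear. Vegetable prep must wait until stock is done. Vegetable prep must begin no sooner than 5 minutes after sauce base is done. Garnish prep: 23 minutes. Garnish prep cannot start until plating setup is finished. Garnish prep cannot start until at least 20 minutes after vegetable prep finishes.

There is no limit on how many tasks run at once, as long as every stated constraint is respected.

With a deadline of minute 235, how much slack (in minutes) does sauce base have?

37

Stock waits on its own release at minute 10, so it starts at minute 10 and finishes at 10 + 15 = minute 25.
Sauce base cannot begin until stock (finishes minute 25, plus 15-minute gap → minute 40). It runs from minute 40 to 40 + 26 = minute 66.

Working backward from the deadline:
Garnish prep has no dependents, so it just needs to finish by minute 235. Starting by 235 − 23 = minute 212 achieves that.
Since garnish prep (must start by minute 212) depends on it, plating setup must finish by minute 212. Backing off its 44-minute duration gives a latest start of minute 168.
Vegetable prep feeds plating setup (must start by minute 168); garnish prep (must start by minute 212, minus 20-minute gap → minute 192). Taking the minimum, vegetable prep must finish by minute 168 and start by 168 − 10 = minute 158.
Since vegetable prep (must start by minute 158) depends on it, protein sear must finish by minute 158. Backing off its 45-minute duration gives a latest start of minute 113.
Sauce base must finish in time for protein sear (must start by minute 113, minus 10-minute gap → minute 103); vegetable prep (must start by minute 158, minus 5-minute gap → minute 153); plating setup (must start by minute 168, minus 15-minute gap → minute 153). The tightest is minute 103, so sauce base must start by 103 − 26 = minute 77.
So sauce base can start as early as minute 40 and as late as minute 77, giving 77 − 40 = 37 minutes of slack.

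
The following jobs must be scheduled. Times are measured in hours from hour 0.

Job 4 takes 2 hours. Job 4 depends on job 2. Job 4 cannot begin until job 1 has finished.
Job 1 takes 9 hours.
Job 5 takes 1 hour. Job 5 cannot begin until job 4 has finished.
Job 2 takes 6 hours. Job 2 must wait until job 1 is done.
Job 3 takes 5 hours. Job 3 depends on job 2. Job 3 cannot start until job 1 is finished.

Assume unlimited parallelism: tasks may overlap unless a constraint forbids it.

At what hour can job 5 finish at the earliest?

18

Job 1 can start immediately at hour 0; it finishes at hour 9.
Job 2 waits on job 1 (finishes hour 9), so it starts at hour 9 and finishes at 9 + 6 = hour 15.
For job 4: job 2 (finishes hour 15); job 1 (finishes hour 9). Taking the maximum gives a start of hour 15, and it finishes at 15 + 2 = hour 17.
Job 5 cannot begin until job 4 (finishes hour 17). It runs from hour 17 to 17 + 1 = hour 18.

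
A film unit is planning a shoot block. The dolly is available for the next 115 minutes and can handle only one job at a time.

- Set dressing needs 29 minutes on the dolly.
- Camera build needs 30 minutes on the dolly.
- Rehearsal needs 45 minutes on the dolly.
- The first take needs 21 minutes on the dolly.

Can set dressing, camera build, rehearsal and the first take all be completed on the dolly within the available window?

Running back to back, the jobs need 29 + 30 + 45 + 21 = 125 minutes on the dolly.
Since 125 > 115, they cannot all fit.

No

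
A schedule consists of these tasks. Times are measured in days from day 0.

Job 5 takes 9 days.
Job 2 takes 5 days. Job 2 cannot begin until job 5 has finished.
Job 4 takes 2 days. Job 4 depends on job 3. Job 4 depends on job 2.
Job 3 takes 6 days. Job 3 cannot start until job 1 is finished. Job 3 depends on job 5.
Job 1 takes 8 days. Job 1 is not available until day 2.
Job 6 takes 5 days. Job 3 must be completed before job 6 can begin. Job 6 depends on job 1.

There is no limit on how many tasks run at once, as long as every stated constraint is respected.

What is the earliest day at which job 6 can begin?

16

Job 5 can start immediately at day 0; it finishes at day 9.
Job 1 waits on its own release at day 2, so it starts at day 2 and finishes at 2 + 8 = day 10.
Job 3 needs all of job 1 (finishes day 10); job 5 (finishes day 9). That puts its earliest start at day 10; it finishes at 10 + 6 = day 16.
Job 6 waits on job 3 (finishes day 16); job 1 (finishes day 10). The latest of these is day 16, which is the earliest job 6 can start.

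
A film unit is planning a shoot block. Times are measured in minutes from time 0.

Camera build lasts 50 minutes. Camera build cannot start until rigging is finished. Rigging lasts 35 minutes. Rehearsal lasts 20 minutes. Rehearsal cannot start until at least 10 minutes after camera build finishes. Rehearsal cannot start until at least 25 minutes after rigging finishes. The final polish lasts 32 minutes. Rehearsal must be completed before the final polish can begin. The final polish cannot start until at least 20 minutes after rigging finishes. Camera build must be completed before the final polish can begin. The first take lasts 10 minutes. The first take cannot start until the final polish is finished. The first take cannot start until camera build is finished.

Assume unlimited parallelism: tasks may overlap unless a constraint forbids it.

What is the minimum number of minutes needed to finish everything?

Rigging has no prerequisites, so it starts at minute 0 and finishes at minute 35.
After rigging (finishes minute 35), camera build can start at minute 35 and finishes at minute 85.
Rehearsal needs all of camera build (finishes minute 85, plus 10-minute gap → minute 95); rigging (finishes minute 35, plus 25-minute gap → minute 60). That puts its earliest start at minute 95; it finishes at 95 + 20 = minute 115.
For the final polish: rehearsal (finishes minute 115); rigging (finishes minute 35, plus 20-minute gap → minute 55); camera build (finishes minute 85). Taking the maximum gives a start of minute 115, and it finishes at 115 + 32 = minute 147.
For the first take: the final polish (finishes minute 147); camera build (finishes minute 85). Taking the maximum gives a start of minute 147, and it finishes at 147 + 10 = minute 157.
All tasks are finished once the last one completes. Finish times: Rigging at 35, Camera build at 85, Rehearsal at 115, The final polish at 147, The first take at 157. The latest is minute 157.

157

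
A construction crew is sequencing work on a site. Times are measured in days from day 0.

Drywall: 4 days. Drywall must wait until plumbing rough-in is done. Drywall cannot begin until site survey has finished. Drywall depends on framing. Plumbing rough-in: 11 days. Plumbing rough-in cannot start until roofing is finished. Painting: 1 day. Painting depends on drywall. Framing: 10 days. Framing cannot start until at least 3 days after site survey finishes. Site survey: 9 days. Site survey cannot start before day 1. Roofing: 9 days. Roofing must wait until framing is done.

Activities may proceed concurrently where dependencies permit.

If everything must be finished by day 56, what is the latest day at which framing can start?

21

Painting has no dependents, so it just needs to finish by day 56. Starting by 56 − 1 = day 55 achieves that.
Drywall feeds into painting (must start by day 55); so drywall must finish by day 55 and therefore start by day 51.
Plumbing rough-in must finish before drywall (must start by day 51). With an 11-day duration, plumbing rough-in must start by 51 − 11 = day 40.
Roofing feeds into plumbing rough-in (must start by day 40); so roofing must finish by day 40 and therefore start by day 31.
For framing: roofing (must start by day 31); drywall (must start by day 51). The most restrictive is day 31; with a 10-day duration, framing must start by day 21.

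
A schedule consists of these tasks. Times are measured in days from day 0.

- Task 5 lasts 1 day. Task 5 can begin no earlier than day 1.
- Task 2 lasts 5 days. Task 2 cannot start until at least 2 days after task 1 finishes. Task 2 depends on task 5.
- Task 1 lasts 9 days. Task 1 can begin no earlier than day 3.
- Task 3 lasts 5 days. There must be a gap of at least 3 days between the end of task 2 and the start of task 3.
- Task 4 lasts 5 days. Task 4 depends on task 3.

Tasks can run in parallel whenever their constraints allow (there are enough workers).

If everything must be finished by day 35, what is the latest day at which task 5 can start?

Task 4 must finish by day 35; it takes 5 days, so it must start by 35 − 5 = day 30.
Task 3 has to be done before task 4 (must start by day 30). That means finishing by day 30, i.e. starting by 30 − 5 = day 25.
Since task 3 (must start by day 25, minus 3-day gap → day 22) depends on it, task 2 must finish by day 22. Backing off its 5-day duration gives a latest start of day 17.
Task 5 must finish before task 2 (must start by day 17). With a 1-day duration, task 5 must start by 17 − 1 = day 16.

16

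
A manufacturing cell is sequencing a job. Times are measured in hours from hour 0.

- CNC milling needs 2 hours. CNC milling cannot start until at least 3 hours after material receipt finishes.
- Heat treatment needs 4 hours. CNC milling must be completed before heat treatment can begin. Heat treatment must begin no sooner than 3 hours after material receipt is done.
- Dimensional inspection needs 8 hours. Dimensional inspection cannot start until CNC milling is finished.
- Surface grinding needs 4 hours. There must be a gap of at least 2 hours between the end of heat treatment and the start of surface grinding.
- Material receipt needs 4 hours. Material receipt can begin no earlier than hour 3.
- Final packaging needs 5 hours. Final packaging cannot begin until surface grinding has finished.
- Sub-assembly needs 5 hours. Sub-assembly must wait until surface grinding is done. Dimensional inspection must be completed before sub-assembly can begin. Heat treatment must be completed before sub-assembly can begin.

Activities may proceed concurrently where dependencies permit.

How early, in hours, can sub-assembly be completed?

After its own release at hour 3, material receipt can start at hour 3 and finishes at hour 7.
CNC milling waits on material receipt (finishes hour 7, plus 3-hour gap → hour 10), so it starts at hour 10 and finishes at 10 + 2 = hour 12.
Dimensional inspection cannot begin until CNC milling (finishes hour 12). It runs from hour 12 to 12 + 8 = hour 20.
Heat treatment needs all of CNC milling (finishes hour 12); material receipt (finishes hour 7, plus 3-hour gap → hour 10). That puts its earliest start at hour 12; it finishes at 12 + 4 = hour 16.
Surface grinding waits on heat treatment (finishes hour 16, plus 2-hour gap → hour 18), so it starts at hour 18 and finishes at 18 + 4 = hour 22.
Sub-assembly needs all of surface grinding (finishes hour 22); dimensional inspection (finishes hour 20); heat treatment (finishes hour 16). That puts its earliest start at hour 22; it finishes at 22 + 5 = hour 27.

27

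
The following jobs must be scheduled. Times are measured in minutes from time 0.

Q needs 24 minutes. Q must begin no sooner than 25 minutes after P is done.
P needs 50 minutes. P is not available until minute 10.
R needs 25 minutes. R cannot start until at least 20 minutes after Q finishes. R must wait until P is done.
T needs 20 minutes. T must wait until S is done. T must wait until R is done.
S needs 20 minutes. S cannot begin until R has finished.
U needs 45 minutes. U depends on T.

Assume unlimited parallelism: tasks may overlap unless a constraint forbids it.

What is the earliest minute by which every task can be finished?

239

P cannot begin until its own release at minute 10. It runs from minute 10 to 10 + 50 = minute 60.
Q cannot begin until P (finishes minute 60, plus 25-minute gap → minute 85). It runs from minute 85 to 85 + 24 = minute 109.
R cannot start until Q (finishes minute 109, plus 20-minute gap → minute 129); P (finishes minute 60). The controlling bound is minute 129, so R finishes at 129 + 25 = minute 154.
S cannot begin until R (finishes minute 154). It runs from minute 154 to 154 + 20 = minute 174.
For T: S (finishes minute 174); R (finishes minute 154). Taking the maximum gives a start of minute 174, and it finishes at 174 + 20 = minute 194.
U waits on T (finishes minute 194), so it starts at minute 194 and finishes at 194 + 45 = minute 239.
All tasks are finished once the last one completes. Finish times: P at 60, Q at 109, R at 154, S at 174, T at 194, U at 239. The latest is minute 239.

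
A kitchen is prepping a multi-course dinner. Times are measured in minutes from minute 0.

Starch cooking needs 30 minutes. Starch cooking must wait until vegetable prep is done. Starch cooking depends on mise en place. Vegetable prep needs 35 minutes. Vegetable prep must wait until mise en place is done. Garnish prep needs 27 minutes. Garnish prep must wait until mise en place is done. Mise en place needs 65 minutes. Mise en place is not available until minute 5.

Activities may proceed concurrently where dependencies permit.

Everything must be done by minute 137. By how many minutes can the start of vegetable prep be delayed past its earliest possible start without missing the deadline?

Mise en place cannot begin until its own release at minute 5. It runs from minute 5 to 5 + 65 = minute 70.
Vegetable prep waits on mise en place (finishes minute 70), so it starts at minute 70 and finishes at 70 + 35 = minute 105.

Working backward from the deadline:
To finish by minute 137, starch cooking (duration 30) must start no later than minute 107.
Vegetable prep must finish before starch cooking (must start by minute 107). With a 35-minute duration, vegetable prep must start by 107 − 35 = minute 72.
So vegetable prep can start as early as minute 70 and as late as minute 72, giving 72 − 70 = 2 minutes of slack.

2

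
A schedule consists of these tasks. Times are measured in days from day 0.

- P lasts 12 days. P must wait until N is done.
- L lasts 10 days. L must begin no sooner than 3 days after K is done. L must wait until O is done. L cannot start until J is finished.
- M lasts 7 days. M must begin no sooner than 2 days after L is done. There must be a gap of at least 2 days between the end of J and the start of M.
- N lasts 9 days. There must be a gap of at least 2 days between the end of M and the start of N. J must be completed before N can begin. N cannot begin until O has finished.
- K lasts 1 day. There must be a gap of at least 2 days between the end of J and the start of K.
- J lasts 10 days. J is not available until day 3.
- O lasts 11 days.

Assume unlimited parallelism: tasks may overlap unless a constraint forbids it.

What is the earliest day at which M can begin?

31

Nothing blocks O, so it runs from day 0 to day 11.
J cannot begin until its own release at day 3. It runs from day 3 to 3 + 10 = day 13.
K cannot begin until J (finishes day 13, plus 2-day gap → day 15). It runs from day 15 to 15 + 1 = day 16.
L needs all of K (finishes day 16, plus 3-day gap → day 19); O (finishes day 11); J (finishes day 13). That puts its earliest start at day 19; it finishes at 19 + 10 = day 29.
M waits on L (finishes day 29, plus 2-day gap → day 31); J (finishes day 13, plus 2-day gap → day 15). The latest of these is day 31, which is the earliest M can start.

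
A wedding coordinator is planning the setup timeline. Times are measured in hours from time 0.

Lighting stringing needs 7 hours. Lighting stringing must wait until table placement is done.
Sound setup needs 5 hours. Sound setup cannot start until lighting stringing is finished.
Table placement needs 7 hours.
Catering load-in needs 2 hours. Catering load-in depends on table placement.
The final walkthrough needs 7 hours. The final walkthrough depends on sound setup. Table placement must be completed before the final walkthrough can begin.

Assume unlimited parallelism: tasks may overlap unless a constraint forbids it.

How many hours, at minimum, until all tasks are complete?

Table placement has no prerequisites, so it starts at hour 0 and finishes at hour 7.
After table placement (finishes hour 7), catering load-in can start at hour 7 and finishes at hour 9.
After table placement (finishes hour 7), lighting stringing can start at hour 7 and finishes at hour 14.
After lighting stringing (finishes hour 14), sound setup can start at hour 14 and finishes at hour 19.
The final walkthrough has to wait for sound setup (finishes hour 19); table placement (finishes hour 7). The latest of these is hour 19, so the final walkthrough runs hour 19 to 19 + 7 = hour 26.
All tasks are finished once the last one completes. Finish times: Table placement at 7, Lighting stringing at 14, Sound setup at 19, Catering load-in at 9, The final walkthrough at 26. The latest is hour 26.

26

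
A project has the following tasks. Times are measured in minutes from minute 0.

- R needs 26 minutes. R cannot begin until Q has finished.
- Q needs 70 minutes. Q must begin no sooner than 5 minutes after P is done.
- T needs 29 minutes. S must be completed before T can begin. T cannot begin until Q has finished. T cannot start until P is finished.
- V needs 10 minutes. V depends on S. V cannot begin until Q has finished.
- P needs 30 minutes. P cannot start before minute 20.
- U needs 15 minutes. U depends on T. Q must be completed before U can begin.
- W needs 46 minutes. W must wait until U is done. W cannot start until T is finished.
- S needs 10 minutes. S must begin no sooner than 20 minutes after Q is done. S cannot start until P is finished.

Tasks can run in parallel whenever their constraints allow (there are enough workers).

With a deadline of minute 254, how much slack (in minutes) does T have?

P waits on its own release at minute 20, so it starts at minute 20 and finishes at 20 + 30 = minute 50.
Q waits on P (finishes minute 50, plus 5-minute gap → minute 55), so it starts at minute 55 and finishes at 55 + 70 = minute 125.
For S: Q (finishes minute 125, plus 20-minute gap → minute 145); P (finishes minute 50). Taking the maximum gives a start of minute 145, and it finishes at 145 + 10 = minute 155.
T needs all of S (finishes minute 155); Q (finishes minute 125); P (finishes minute 50). That puts its earliest start at minute 155; it finishes at 155 + 29 = minute 184.

Working backward from the deadline:
W has no dependents, so it just needs to finish by minute 254. Starting by 254 − 46 = minute 208 achieves that.
Since W (must start by minute 208) depends on it, U must finish by minute 208. Backing off its 15-minute duration gives a latest start of minute 193.
T has several dependents: U (must start by minute 193); W (must start by minute 208). The earliest of those limits is minute 193, so T must start by 193 − 29 = minute 164.
So T can start as early as minute 155 and as late as minute 164, giving 164 − 155 = 9 minutes of slack.

9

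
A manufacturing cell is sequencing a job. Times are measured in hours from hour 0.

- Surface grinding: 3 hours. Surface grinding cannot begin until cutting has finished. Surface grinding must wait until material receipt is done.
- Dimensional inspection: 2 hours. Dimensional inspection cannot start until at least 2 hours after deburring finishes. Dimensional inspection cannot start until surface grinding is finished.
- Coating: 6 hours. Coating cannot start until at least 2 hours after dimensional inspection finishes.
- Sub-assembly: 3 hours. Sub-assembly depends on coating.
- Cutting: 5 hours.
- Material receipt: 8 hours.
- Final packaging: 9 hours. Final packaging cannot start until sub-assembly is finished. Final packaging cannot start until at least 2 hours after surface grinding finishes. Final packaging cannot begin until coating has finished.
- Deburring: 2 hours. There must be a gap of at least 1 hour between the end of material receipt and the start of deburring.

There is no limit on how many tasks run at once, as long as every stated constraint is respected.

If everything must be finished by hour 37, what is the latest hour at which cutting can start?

7

Final packaging has no dependents, so it just needs to finish by hour 37. Starting by 37 − 9 = hour 28 achieves that.
Sub-assembly has to be done before final packaging (must start by hour 28). That means finishing by hour 28, i.e. starting by 28 − 3 = hour 25.
For coating: sub-assembly (must start by hour 25); final packaging (must start by hour 28). The most restrictive is hour 25; with a 6-hour duration, coating must start by hour 19.
Since coating (must start by hour 19, minus 2-hour gap → hour 17) depends on it, dimensional inspection must finish by hour 17. Backing off its 2-hour duration gives a latest start of hour 15.
Surface grinding has several dependents: dimensional inspection (must start by hour 15); final packaging (must start by hour 28, minus 2-hour gap → hour 26). The earliest of those limits is hour 15, so surface grinding must start by 15 − 3 = hour 12.
Since surface grinding (must start by hour 12) depends on it, cutting must finish by hour 12. Backing off its 5-hour duration gives a latest start of hour 7.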